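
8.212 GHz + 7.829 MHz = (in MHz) 8220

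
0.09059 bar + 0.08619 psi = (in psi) 1.4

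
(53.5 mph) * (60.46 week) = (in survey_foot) 2.869e+09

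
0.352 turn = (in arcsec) 4.562e+05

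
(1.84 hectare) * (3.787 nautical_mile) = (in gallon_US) 3.409e+10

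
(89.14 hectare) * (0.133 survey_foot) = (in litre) 3.614e+07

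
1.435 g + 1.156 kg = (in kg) 1.157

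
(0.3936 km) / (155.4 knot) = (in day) 5.698e-05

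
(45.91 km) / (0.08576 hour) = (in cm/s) 1.487e+04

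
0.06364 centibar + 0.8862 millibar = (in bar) 0.001523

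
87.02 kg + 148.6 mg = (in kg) 87.02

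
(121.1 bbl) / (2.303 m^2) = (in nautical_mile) 0.004514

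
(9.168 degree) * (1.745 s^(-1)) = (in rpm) 2.666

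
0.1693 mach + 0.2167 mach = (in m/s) 131.4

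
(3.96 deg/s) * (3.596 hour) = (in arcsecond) 1.846e+08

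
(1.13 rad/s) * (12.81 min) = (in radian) 868.5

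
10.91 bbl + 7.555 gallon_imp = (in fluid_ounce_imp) 6.226e+04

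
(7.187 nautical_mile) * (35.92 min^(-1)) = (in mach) 23.4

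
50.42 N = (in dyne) 5.042e+06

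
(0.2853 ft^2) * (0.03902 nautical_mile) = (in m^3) 1.915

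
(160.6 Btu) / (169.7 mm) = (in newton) 9.985e+05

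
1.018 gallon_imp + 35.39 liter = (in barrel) 0.2517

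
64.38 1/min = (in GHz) 1.073e-09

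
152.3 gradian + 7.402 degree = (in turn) 0.4013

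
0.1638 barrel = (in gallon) 6.88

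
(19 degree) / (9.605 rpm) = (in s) 0.3297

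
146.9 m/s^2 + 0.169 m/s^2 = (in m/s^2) 147.1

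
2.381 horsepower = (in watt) 1776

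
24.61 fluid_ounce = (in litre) 0.7278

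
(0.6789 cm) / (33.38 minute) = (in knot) 6.589e-06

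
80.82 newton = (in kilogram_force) 8.241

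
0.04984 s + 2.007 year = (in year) 2.007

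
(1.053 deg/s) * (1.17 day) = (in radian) 1858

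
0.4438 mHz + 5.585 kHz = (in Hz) 5585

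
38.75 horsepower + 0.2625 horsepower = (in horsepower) 39.01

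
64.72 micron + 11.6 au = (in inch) 6.832e+13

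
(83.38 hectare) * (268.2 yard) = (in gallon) 5.402e+10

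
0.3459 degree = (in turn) 0.0009608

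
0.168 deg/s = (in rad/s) 0.002932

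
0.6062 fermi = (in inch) 2.387e-14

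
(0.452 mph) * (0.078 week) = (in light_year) 1.008e-12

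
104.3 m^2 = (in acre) 0.02577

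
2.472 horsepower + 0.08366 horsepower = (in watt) 1906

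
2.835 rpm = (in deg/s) 17.01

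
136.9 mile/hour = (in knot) 119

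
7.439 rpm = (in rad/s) 0.779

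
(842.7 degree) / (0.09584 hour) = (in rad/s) 0.04263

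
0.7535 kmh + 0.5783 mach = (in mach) 0.5789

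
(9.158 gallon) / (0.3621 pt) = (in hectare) 0.02714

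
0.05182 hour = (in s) 186.6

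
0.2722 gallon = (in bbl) 0.006481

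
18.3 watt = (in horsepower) 0.02454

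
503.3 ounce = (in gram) 1.427e+04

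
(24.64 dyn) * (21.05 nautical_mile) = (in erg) 9.606e+07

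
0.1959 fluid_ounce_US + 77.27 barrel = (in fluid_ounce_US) 4.154e+05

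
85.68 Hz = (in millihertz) 8.568e+04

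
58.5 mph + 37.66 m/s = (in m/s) 63.81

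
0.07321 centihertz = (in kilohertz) 7.321e-07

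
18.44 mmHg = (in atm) 0.02426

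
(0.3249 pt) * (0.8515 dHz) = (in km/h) 3.513e-05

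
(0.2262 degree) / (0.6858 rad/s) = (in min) 9.594e-05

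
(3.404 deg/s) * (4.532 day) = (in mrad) 2.326e+07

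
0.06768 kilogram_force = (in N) 0.6637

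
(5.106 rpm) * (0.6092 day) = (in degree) 1.613e+06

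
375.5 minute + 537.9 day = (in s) 4.65e+07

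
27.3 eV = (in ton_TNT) 1.045e-27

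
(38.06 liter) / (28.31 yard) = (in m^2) 0.00147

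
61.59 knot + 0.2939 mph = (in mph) 71.17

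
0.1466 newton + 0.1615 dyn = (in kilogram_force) 0.01495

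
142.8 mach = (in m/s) 4.862e+04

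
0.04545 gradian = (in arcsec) 147.3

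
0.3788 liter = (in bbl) 0.002383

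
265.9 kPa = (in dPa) 2.659e+06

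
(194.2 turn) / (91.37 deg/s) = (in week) 0.001265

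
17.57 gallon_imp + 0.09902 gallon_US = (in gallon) 21.2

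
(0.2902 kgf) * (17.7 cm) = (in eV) 3.144e+18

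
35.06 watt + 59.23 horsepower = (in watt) 4.42e+04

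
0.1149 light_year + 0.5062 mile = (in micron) 1.087e+21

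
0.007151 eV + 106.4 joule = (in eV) 6.641e+20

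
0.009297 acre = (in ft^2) 405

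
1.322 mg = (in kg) 1.322e-06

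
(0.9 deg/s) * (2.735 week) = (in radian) 2.598e+04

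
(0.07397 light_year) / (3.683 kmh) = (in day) 7.917e+09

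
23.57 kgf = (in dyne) 2.311e+07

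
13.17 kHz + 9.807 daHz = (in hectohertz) 132.7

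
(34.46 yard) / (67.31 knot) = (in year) 2.886e-08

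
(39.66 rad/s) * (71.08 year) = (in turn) 1.415e+10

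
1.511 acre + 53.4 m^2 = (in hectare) 0.6168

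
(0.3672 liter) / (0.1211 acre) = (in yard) 8.194e-07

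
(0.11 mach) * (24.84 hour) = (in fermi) 3.349e+21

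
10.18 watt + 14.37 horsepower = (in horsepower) 14.38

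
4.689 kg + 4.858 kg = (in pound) 21.05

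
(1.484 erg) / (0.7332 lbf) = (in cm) 4.55e-06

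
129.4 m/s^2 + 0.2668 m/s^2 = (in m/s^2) 129.7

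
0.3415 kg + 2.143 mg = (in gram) 341.5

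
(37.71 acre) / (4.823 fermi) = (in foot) 1.038e+20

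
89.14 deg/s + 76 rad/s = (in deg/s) 4444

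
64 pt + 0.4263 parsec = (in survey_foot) 4.316e+16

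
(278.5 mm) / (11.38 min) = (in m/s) 0.0004079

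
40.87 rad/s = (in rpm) 390.3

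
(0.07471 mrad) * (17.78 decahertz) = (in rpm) 0.1268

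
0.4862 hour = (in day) 0.02026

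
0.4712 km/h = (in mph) 0.2928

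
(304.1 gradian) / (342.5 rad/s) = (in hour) 3.874e-06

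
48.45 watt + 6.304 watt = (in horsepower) 0.07343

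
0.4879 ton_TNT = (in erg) 2.041e+16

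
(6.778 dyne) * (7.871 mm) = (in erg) 5.335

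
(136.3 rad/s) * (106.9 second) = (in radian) 1.457e+04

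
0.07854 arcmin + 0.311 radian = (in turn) 0.0495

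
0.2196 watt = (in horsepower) 0.0002945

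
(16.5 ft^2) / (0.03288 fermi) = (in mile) 2.897e+13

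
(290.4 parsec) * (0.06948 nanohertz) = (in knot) 1.21e+09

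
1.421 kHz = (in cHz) 1.421e+05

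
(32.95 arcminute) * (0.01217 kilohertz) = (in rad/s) 0.1166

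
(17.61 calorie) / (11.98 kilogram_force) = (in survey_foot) 2.058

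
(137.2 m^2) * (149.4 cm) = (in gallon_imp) 4.509e+04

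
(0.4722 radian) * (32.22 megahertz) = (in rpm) 1.453e+08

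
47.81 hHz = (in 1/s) 4781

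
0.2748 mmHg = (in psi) 0.005314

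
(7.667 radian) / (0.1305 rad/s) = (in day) 0.00068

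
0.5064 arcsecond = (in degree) 0.0001407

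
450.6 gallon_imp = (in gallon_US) 541.1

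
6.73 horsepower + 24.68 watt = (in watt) 5043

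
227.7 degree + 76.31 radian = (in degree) 4600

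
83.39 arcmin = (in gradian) 1.544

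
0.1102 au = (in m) 1.649e+10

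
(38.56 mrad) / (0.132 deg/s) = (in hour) 0.004649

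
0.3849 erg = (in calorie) 9.199e-09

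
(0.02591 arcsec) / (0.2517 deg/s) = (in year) 9.067e-13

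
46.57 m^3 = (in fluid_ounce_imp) 1.639e+06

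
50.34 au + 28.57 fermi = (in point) 2.135e+16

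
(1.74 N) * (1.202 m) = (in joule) 2.091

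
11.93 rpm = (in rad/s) 1.249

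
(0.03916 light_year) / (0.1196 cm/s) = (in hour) 8.605e+13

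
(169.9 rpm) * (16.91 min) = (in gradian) 1.149e+06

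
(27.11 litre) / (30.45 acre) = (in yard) 2.406e-07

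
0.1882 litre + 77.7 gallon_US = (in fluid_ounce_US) 9952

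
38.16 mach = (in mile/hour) 2.907e+04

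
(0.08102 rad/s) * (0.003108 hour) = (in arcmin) 3116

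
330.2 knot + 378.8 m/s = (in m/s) 548.7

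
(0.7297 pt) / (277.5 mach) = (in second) 2.724e-09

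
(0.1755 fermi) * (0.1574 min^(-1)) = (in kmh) 1.657e-18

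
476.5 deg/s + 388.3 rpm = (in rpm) 467.7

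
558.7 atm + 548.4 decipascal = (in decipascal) 5.661e+08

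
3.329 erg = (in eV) 2.078e+12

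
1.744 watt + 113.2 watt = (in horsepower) 0.1541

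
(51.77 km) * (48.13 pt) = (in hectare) 0.0879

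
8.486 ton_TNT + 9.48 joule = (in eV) 2.216e+29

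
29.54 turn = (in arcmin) 6.381e+05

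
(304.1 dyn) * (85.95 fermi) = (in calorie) 6.247e-17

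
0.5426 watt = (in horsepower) 0.0007276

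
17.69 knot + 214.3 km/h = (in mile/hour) 153.5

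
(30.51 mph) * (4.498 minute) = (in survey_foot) 1.208e+04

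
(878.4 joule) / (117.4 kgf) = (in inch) 30.04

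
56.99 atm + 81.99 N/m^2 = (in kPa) 5775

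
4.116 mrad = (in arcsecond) 849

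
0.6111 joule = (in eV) 3.814e+18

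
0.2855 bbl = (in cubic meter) 0.04539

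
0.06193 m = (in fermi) 6.193e+13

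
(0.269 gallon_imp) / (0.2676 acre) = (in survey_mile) 7.017e-10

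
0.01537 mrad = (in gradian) 0.0009785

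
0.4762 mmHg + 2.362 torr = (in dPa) 3784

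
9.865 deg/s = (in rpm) 1.644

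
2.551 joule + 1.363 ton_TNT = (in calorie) 1.363e+09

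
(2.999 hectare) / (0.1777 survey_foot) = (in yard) 6.055e+05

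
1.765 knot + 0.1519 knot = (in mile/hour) 2.206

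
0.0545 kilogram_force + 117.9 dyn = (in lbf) 0.1204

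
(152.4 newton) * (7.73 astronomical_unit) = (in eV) 1.1e+33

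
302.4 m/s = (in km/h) 1089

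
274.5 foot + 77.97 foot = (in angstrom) 1.074e+12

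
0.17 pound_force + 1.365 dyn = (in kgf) 0.07711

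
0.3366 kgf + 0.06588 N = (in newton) 3.367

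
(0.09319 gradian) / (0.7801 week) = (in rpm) 2.963e-08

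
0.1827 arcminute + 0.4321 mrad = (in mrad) 0.4852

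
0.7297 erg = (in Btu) 6.916e-11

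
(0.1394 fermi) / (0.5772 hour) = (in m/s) 6.709e-20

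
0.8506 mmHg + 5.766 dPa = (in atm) 0.001125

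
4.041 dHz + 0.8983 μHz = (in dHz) 4.041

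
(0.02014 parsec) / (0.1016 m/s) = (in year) 1.94e+08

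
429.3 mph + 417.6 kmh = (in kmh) 1108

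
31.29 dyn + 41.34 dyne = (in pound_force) 0.0001633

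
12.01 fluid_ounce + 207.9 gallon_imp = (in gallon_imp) 208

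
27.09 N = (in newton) 27.09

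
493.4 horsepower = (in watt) 3.679e+05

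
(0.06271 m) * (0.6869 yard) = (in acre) 9.733e-06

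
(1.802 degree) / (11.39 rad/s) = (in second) 0.002761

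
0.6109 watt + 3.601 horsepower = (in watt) 2686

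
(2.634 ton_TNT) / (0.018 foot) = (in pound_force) 4.516e+11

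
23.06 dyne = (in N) 0.0002306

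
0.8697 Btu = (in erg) 9.176e+09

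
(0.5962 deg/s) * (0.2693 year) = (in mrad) 8.837e+07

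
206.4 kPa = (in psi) 29.94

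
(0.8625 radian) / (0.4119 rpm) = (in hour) 0.005554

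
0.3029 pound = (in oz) 4.846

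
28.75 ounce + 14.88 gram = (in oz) 29.27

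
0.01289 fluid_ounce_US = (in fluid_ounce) 0.01289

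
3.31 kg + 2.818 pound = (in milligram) 4.588e+06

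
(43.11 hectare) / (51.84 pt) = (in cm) 2.357e+09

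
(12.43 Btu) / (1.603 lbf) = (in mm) 1.839e+06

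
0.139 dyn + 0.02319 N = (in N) 0.02319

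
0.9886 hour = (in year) 0.0001129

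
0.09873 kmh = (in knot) 0.05331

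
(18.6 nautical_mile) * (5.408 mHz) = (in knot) 362.1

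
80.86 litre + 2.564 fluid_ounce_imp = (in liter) 80.93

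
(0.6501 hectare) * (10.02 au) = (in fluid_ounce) 3.295e+20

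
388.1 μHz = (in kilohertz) 3.881e-07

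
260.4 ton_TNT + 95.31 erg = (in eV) 6.8e+30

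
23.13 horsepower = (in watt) 1.725e+04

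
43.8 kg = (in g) 4.38e+04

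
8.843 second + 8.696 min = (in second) 530.6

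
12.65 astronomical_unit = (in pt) 5.364e+15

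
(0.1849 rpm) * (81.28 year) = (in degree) 2.844e+09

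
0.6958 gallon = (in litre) 2.634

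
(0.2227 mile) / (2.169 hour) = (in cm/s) 4.59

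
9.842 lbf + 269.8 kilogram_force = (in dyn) 2.69e+08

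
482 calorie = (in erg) 2.017e+10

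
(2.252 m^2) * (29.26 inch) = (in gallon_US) 442.1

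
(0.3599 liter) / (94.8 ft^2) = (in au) 2.732e-16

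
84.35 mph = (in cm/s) 3771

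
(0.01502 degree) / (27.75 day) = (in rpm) 1.044e-09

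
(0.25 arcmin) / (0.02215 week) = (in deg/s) 3.11e-07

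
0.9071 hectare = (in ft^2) 9.764e+04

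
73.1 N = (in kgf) 7.454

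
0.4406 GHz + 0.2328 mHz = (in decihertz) 4.406e+09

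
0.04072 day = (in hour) 0.9773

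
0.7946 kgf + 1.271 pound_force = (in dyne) 1.345e+06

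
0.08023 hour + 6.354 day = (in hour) 152.6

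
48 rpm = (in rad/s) 5.027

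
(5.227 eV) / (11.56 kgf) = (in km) 7.387e-24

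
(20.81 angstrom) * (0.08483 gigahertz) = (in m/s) 0.1765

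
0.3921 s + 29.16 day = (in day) 29.16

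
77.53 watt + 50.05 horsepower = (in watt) 3.74e+04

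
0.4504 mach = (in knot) 298.1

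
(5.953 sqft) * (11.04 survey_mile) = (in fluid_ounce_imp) 3.458e+08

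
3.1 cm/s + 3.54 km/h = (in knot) 1.972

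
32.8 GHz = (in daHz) 3.28e+09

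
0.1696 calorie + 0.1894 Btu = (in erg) 2.005e+09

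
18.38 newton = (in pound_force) 4.132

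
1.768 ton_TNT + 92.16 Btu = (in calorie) 1.768e+09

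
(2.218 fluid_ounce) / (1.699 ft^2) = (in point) 1.178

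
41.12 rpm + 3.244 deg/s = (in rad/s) 4.363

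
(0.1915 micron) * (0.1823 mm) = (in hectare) 3.491e-15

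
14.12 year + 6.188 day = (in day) 5160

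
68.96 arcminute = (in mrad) 20.06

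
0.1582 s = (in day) 1.831e-06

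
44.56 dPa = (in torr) 0.03342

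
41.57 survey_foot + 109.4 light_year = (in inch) 4.075e+19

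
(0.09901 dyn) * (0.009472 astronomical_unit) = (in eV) 8.757e+21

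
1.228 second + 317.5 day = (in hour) 7620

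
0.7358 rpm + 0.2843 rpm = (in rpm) 1.02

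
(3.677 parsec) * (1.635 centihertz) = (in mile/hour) 4.15e+15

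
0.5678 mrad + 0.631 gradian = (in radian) 0.01048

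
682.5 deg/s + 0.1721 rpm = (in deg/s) 683.5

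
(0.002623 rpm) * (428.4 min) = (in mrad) 7060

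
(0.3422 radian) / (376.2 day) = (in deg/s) 6.032e-07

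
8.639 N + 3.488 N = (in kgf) 1.237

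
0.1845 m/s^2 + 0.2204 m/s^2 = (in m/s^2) 0.4049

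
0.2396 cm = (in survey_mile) 1.489e-06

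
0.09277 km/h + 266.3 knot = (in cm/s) 1.37e+04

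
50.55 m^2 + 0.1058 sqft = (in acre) 0.01249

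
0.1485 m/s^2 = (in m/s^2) 0.1485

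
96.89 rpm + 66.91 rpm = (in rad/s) 17.15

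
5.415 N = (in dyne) 5.415e+05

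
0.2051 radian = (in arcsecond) 4.23e+04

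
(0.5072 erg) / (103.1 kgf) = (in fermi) 5.016e+04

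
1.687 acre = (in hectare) 0.6827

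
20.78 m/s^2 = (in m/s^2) 20.78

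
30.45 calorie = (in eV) 7.952e+20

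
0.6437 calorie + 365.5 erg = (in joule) 2.693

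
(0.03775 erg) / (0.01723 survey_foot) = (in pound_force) 1.616e-07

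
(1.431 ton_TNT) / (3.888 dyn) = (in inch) 6.063e+15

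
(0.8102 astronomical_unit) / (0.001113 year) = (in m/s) 3.453e+06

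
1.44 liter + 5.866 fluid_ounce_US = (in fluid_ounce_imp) 56.79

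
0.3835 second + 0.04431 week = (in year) 0.0008498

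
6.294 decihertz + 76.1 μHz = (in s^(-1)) 0.6295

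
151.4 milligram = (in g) 0.1514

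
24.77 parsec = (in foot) 2.508e+18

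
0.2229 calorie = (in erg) 9.326e+06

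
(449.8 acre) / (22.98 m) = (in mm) 7.921e+07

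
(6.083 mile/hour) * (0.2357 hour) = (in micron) 2.307e+09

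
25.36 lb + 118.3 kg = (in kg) 129.8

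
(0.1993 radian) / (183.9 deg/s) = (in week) 1.027e-07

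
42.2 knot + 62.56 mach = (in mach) 62.62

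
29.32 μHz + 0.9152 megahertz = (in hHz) 9152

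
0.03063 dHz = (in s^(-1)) 0.003063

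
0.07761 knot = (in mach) 0.0001173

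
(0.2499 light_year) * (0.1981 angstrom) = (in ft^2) 5.041e+05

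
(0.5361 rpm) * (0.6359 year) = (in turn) 1.792e+05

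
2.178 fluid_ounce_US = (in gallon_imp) 0.01417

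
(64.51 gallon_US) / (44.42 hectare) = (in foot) 1.804e-06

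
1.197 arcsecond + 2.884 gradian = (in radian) 0.04531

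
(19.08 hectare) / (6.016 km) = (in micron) 3.172e+07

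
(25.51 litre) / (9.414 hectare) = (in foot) 8.89e-07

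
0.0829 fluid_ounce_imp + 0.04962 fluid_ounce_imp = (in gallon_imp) 0.0008282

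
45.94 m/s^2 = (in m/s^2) 45.94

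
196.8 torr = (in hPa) 262.4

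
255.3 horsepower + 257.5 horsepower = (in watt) 3.824e+05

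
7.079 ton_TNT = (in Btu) 2.807e+07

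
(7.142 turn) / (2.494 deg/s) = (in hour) 0.2864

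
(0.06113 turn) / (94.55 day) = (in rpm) 4.49e-07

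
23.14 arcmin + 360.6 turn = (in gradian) 1.442e+05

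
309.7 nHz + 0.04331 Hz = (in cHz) 4.331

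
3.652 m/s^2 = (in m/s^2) 3.652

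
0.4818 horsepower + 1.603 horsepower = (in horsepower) 2.085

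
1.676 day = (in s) 1.448e+05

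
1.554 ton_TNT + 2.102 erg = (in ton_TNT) 1.554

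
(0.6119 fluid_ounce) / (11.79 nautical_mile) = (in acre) 2.048e-13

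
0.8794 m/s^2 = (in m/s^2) 0.8794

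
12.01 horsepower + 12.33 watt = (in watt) 8968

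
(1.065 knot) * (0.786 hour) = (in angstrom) 1.55e+13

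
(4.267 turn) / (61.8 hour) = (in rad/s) 0.0001205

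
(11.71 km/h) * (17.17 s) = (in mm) 5.585e+04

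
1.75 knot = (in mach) 0.002644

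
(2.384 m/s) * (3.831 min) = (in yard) 599.3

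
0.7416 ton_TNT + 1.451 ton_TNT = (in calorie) 2.193e+09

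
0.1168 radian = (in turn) 0.01859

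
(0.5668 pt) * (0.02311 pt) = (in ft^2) 1.755e-08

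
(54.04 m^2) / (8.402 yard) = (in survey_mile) 0.004371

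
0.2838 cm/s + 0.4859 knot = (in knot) 0.4914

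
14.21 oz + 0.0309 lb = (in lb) 0.919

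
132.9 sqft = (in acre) 0.003051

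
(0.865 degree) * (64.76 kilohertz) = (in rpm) 9336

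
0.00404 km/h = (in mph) 0.00251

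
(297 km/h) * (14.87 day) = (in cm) 1.06e+10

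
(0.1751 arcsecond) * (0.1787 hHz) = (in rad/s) 1.517e-05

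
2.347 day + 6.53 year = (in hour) 5.726e+04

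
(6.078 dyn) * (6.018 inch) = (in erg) 92.91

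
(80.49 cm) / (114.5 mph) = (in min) 0.0002621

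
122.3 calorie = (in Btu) 0.485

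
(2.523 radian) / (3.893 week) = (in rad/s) 1.072e-06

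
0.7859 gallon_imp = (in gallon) 0.9438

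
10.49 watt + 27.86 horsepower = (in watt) 2.079e+04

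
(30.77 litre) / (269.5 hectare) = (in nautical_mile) 6.165e-12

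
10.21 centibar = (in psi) 1.481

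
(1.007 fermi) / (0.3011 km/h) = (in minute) 2.007e-16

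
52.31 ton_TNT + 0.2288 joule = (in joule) 2.189e+11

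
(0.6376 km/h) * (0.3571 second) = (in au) 4.228e-13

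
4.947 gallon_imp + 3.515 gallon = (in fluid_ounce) 1210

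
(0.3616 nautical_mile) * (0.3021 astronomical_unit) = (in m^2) 3.027e+13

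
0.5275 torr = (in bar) 0.0007033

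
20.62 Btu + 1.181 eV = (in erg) 2.176e+11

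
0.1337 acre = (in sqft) 5824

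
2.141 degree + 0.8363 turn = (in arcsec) 1.092e+06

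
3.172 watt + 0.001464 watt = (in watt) 3.173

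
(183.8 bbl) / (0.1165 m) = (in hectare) 0.02508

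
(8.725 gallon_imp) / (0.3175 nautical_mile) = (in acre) 1.667e-08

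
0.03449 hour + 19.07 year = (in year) 19.07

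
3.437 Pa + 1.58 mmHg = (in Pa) 214.1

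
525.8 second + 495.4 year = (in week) 2.583e+04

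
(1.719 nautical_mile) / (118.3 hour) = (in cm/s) 0.7475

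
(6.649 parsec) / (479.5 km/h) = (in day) 1.783e+10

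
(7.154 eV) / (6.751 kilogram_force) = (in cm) 1.731e-18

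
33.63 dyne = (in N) 0.0003363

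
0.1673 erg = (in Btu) 1.586e-11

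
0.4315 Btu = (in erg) 4.553e+09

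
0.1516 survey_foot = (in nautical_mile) 2.495e-05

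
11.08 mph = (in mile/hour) 11.08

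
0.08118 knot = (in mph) 0.09342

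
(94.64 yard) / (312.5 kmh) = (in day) 1.154e-05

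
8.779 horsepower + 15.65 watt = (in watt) 6562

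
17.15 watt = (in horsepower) 0.023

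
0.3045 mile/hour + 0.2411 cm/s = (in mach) 0.0004069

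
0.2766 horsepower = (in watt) 206.3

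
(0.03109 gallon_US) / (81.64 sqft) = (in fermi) 1.552e+10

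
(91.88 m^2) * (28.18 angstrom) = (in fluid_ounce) 0.008755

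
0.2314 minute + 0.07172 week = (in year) 0.001376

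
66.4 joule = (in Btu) 0.06294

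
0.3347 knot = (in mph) 0.3852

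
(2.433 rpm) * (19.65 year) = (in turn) 2.513e+07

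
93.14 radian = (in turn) 14.82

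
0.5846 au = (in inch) 3.443e+12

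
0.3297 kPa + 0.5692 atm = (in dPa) 5.8e+05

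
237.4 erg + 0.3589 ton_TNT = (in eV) 9.372e+27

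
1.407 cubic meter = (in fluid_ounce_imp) 4.952e+04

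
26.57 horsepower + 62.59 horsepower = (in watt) 6.649e+04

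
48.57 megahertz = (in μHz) 4.857e+13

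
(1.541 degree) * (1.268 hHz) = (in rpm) 32.57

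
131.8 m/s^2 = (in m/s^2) 131.8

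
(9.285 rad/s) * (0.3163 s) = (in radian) 2.937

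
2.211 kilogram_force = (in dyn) 2.168e+06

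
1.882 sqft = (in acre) 4.32e-05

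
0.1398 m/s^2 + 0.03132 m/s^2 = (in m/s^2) 0.1711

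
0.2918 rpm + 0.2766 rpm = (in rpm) 0.5684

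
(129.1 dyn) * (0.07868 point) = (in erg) 0.3583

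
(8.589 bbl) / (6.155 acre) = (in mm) 0.05482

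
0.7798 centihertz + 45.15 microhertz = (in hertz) 0.007843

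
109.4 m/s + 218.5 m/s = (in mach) 0.963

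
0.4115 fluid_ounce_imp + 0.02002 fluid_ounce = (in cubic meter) 1.228e-05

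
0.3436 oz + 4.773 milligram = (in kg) 0.009746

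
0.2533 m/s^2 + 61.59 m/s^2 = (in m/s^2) 61.84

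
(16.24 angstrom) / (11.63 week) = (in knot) 4.488e-16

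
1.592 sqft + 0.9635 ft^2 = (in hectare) 2.374e-05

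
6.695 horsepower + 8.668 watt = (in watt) 5001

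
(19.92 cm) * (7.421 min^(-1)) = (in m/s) 0.02464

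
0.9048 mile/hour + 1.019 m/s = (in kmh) 5.125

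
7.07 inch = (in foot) 0.5892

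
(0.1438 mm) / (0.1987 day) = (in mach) 2.46e-11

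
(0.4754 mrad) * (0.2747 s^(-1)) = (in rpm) 0.001247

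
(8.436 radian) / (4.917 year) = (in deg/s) 3.117e-06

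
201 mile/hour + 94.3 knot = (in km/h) 498.1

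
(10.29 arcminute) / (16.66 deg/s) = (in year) 3.264e-10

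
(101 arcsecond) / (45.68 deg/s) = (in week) 1.016e-09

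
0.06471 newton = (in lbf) 0.01455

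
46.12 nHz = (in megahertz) 4.612e-14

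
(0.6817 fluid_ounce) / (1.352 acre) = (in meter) 3.685e-09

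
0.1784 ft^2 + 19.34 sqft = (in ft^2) 19.52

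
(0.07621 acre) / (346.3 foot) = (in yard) 3.195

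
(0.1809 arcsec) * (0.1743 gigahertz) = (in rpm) 1460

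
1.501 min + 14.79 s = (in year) 3.325e-06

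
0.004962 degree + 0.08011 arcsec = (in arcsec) 17.94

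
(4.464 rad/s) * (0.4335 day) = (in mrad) 1.672e+08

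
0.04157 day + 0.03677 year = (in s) 1.163e+06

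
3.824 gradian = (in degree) 3.442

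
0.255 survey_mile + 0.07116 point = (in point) 1.163e+06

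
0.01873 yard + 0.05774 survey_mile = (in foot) 304.9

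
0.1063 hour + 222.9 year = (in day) 8.136e+04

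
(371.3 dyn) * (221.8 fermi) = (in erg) 8.235e-09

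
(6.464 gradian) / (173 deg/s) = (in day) 3.892e-07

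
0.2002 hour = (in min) 12.01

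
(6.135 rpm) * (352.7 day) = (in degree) 1.122e+09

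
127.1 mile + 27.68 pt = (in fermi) 2.045e+20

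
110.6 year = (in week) 5767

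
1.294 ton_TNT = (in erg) 5.414e+16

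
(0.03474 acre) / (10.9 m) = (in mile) 0.008014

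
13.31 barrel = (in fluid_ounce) 7.155e+04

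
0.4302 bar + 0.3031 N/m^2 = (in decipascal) 4.302e+05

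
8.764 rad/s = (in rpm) 83.69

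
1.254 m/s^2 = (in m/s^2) 1.254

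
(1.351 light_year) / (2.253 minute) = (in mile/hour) 2.115e+14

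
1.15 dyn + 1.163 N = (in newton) 1.163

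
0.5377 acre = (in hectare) 0.2176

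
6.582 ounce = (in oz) 6.582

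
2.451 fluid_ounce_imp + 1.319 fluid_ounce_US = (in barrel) 0.0006834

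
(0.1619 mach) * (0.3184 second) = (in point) 4.975e+04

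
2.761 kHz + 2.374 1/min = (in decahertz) 276.1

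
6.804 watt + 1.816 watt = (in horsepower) 0.01156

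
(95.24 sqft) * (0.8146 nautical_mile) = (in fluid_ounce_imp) 4.698e+08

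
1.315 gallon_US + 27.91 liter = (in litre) 32.89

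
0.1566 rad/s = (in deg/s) 8.973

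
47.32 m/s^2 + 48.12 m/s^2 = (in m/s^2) 95.44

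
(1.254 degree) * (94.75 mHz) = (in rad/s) 0.002074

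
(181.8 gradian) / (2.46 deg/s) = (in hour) 0.01848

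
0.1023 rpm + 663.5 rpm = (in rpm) 663.6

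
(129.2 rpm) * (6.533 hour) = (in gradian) 2.026e+07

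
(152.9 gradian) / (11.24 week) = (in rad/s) 3.533e-07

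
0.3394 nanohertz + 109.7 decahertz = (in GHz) 1.097e-06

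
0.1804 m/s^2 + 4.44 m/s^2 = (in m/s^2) 4.62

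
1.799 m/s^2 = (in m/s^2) 1.799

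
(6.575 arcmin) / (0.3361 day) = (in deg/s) 3.774e-06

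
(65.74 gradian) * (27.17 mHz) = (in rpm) 0.2679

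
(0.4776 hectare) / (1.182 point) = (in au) 7.656e-05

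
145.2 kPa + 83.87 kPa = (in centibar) 229.1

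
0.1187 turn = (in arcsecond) 1.538e+05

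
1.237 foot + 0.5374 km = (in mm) 5.378e+05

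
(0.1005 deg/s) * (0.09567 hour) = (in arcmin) 2077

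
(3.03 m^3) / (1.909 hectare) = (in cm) 0.01587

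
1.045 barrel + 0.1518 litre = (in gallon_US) 43.93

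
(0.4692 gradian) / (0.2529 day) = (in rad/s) 3.373e-07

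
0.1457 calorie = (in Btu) 0.0005778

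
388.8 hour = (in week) 2.314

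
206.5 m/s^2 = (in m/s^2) 206.5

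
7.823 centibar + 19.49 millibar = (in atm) 0.09644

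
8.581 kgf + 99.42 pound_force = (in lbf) 118.3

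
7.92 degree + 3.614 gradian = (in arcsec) 4.022e+04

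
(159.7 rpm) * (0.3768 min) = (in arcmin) 1.3e+06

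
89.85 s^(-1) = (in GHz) 8.985e-08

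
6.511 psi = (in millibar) 448.9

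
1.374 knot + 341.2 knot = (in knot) 342.6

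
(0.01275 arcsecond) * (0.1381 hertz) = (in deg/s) 4.891e-07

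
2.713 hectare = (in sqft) 2.92e+05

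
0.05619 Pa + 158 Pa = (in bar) 0.001581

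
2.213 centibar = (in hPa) 22.13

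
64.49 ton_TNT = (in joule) 2.698e+11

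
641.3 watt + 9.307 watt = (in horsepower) 0.8725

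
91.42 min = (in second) 5485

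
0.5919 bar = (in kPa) 59.19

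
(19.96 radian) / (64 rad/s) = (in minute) 0.005198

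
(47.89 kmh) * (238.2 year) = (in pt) 2.833e+14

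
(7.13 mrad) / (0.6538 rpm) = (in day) 1.205e-06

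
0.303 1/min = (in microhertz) 5050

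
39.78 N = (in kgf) 4.056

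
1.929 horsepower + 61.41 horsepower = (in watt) 4.723e+04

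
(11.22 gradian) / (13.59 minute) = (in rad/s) 0.0002161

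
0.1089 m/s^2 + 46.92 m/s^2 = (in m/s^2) 47.03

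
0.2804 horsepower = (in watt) 209.1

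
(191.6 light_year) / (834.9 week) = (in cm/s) 3.59e+11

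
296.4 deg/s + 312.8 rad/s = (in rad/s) 318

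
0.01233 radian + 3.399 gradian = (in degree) 3.766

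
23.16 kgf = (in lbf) 51.06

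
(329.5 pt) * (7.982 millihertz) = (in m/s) 0.0009278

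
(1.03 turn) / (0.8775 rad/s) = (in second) 7.375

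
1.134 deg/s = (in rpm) 0.189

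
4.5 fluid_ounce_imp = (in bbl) 0.0008042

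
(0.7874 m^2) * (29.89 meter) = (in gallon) 6217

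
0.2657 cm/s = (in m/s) 0.002657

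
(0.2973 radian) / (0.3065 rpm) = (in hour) 0.002573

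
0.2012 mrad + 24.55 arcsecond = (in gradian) 0.02039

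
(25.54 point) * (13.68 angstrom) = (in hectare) 1.233e-15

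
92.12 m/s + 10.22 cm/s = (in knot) 179.3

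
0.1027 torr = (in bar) 0.0001369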